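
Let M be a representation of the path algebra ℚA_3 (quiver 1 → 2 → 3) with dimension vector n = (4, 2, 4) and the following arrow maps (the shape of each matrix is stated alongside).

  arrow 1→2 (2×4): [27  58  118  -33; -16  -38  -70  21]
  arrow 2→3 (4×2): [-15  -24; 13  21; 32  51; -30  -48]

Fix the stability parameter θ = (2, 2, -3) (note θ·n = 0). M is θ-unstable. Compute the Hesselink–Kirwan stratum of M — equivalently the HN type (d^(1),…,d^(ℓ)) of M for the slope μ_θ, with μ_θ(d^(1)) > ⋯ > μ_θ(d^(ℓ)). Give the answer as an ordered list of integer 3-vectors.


Via rank(M_{q-1}∘⋯∘M_p): M ≅ I[1,1]^2, I[1,3]^2, I[3,3]^2.
μ_θ-semistable layers: μ^(1)=2; μ^(2)=1/3; μ^(3)=-3

((2, 0, 0); (2, 2, 2); (0, 0, 2))


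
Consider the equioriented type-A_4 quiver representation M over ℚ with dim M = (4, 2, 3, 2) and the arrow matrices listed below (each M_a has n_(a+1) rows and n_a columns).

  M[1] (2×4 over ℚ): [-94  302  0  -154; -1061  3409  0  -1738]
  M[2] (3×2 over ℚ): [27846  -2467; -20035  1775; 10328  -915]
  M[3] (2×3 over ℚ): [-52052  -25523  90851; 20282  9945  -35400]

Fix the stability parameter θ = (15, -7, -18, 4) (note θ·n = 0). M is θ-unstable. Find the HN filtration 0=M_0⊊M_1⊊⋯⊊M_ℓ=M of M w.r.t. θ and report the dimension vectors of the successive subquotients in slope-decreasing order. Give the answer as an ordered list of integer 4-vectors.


Interval decomposition of M: I[1,1]^2, I[1,4]^2, I[3,3].
HN type (ℓ=4): μ^(1)=15; μ^(2)=4; μ^(3)=-10/3; μ^(4)=-18

((2, 0, 0, 0); (0, 0, 0, 2); (2, 2, 2, 0); (0, 0, 1, 0))


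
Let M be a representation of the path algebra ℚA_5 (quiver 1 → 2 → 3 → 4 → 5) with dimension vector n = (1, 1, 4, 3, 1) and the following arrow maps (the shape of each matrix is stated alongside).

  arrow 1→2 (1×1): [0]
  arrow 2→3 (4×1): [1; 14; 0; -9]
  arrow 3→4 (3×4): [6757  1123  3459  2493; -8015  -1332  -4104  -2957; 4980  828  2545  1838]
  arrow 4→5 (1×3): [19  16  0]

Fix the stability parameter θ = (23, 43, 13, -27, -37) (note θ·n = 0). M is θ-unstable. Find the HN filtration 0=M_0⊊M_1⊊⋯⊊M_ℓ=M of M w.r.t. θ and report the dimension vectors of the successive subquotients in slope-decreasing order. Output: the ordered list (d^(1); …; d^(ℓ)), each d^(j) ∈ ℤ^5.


Barcode: M ≅ I[1,1], I[2,5], I[3,3], I[3,4]^2. HN layers by μ_θ (4 steps, strictly decreasing):
  μ^(1)=23; μ^(2)=13; μ^(3)=-2; μ^(4)=-7

((1, 0, 0, 0, 0); (0, 0, 1, 0, 0); (0, 1, 1, 1, 1); (0, 0, 2, 2, 0))


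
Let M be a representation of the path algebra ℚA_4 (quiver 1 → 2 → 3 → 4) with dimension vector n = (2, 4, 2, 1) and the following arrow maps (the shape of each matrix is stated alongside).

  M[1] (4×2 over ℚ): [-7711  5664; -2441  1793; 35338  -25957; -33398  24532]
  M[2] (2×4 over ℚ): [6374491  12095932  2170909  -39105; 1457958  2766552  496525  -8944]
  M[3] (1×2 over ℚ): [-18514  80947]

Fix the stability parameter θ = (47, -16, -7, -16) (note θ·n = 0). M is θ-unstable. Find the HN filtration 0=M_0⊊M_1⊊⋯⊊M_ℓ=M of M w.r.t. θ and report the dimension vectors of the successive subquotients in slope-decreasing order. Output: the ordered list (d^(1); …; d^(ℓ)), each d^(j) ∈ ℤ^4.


Barcode: M ≅ I[1,3], I[1,4], I[2,2]^2. HN layers by μ_θ (3 steps, strictly decreasing):
  μ^(1)=8; μ^(2)=2; μ^(3)=-16

((1, 1, 1, 0); (1, 1, 1, 1); (0, 2, 0, 0))


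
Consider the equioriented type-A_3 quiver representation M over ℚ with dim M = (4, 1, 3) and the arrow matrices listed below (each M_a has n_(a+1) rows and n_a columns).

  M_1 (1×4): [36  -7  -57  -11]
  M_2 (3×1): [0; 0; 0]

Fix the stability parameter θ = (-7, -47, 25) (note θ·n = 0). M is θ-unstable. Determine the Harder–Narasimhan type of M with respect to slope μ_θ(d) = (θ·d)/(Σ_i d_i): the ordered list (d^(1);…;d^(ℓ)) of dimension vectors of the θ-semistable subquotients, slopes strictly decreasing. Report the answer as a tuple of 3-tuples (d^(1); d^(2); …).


Barcode: M ≅ I[1,1]^3, I[1,2], I[3,3]^3. HN layers by μ_θ (3 steps, strictly decreasing):
  μ^(1)=25; μ^(2)=-7; μ^(3)=-27

((0, 0, 3); (3, 0, 0); (1, 1, 0))


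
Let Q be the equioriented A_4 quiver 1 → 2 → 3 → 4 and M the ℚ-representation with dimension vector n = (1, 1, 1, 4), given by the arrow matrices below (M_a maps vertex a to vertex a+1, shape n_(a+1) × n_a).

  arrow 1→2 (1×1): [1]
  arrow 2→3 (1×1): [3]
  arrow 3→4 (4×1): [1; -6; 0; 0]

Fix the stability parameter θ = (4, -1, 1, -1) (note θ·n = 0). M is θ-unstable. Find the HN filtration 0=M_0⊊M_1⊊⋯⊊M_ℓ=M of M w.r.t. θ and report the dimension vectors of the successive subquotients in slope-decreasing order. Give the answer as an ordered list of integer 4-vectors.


Interval decomposition of M: I[1,4], I[4,4]^3.
HN type (ℓ=2): μ^(1)=3/4; μ^(2)=-1

((1, 1, 1, 1); (0, 0, 0, 3))


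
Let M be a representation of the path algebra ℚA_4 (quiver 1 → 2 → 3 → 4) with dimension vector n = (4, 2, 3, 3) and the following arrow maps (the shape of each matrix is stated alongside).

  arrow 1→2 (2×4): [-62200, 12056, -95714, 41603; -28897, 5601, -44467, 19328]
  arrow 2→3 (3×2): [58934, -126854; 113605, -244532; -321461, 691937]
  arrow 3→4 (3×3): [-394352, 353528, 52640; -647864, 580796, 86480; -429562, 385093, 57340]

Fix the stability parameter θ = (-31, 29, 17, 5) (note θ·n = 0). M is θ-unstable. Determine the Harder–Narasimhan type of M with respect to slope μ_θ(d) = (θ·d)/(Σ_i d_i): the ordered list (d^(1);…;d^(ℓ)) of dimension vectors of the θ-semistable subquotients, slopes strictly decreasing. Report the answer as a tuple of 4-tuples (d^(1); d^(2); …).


Interval decomposition of M: I[1,1]^2, I[1,3], I[1,4], I[3,3], I[4,4]^2.
HN type (ℓ=4): μ^(1)=23; μ^(2)=17; μ^(3)=5; μ^(4)=-31

((0, 1, 1, 0); (0, 1, 2, 1); (0, 0, 0, 2); (4, 0, 0, 0))


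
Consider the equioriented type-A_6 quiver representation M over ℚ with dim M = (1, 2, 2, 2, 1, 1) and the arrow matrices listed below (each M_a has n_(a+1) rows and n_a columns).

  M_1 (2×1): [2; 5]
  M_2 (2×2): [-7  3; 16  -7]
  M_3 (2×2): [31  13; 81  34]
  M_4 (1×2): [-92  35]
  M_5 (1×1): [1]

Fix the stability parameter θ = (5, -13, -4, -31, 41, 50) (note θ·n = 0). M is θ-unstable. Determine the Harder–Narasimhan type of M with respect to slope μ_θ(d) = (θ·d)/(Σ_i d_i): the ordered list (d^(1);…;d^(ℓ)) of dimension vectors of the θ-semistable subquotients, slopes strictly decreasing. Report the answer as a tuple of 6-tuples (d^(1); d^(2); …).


Barcode: M ≅ I[1,6], I[2,4]. HN layers by μ_θ (4 steps, strictly decreasing):
  μ^(1)=50; μ^(2)=41; μ^(3)=-43/4; μ^(4)=-16

((0, 0, 0, 0, 0, 1); (0, 0, 0, 0, 1, 0); (1, 1, 1, 1, 0, 0); (0, 1, 1, 1, 0, 0))


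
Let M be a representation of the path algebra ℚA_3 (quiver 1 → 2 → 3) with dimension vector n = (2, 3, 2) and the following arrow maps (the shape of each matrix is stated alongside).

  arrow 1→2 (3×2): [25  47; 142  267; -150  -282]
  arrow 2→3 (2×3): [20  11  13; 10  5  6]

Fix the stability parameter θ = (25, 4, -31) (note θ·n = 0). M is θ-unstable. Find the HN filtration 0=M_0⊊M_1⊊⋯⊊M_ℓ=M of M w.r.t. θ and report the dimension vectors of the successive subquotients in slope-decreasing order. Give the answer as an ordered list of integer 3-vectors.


Interval decomposition of M: I[1,3]^2, I[2,2].
HN type (ℓ=2): μ^(1)=4; μ^(2)=-2/3

((0, 1, 0); (2, 2, 2))


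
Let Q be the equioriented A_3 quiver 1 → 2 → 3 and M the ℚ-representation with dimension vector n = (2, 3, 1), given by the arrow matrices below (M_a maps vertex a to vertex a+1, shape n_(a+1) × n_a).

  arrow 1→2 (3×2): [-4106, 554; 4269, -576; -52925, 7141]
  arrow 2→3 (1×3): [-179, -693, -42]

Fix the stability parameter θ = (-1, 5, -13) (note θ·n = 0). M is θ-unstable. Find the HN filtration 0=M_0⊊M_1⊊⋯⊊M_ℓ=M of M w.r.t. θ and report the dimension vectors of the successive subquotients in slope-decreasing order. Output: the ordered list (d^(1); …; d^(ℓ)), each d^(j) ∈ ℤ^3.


Barcode: M ≅ I[1,2], I[1,3], I[2,2]. HN layers by μ_θ (3 steps, strictly decreasing):
  μ^(1)=5; μ^(2)=-1; μ^(3)=-3

((0, 2, 0); (1, 0, 0); (1, 1, 1))


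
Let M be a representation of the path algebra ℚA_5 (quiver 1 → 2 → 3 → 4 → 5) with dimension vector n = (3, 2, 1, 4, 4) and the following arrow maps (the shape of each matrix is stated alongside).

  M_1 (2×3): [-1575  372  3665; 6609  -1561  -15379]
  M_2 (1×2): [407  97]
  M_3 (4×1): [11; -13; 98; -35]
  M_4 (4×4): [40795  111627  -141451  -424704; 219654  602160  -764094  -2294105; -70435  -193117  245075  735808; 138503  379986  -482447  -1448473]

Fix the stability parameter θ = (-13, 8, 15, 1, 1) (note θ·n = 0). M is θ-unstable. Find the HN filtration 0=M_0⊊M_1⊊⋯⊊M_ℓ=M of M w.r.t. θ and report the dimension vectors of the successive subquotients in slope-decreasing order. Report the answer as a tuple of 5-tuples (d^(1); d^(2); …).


Interval decomposition of M: I[1,1], I[1,2], I[1,5], I[4,4], I[4,5]^2, I[5,5].
HN type (ℓ=4): μ^(1)=8; μ^(2)=25/4; μ^(3)=1; μ^(4)=-13

((0, 1, 0, 0, 0); (0, 1, 1, 1, 1); (0, 0, 0, 3, 3); (3, 0, 0, 0, 0))


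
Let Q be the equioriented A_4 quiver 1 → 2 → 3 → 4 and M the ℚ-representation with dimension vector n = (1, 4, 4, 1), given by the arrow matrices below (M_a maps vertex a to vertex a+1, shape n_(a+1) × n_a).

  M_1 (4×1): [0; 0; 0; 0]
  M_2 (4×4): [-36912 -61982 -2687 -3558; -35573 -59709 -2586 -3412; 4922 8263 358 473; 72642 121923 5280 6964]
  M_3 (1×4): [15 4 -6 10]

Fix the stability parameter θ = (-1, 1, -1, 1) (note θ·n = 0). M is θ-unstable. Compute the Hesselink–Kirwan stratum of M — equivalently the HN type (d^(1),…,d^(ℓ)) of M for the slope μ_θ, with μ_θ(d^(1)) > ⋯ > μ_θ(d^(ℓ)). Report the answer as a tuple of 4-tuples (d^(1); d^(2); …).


Barcode: M ≅ I[1,1], I[2,3]^3, I[2,4]. HN layers by μ_θ (3 steps, strictly decreasing):
  μ^(1)=1; μ^(2)=0; μ^(3)=-1

((0, 0, 0, 1); (0, 4, 4, 0); (1, 0, 0, 0))


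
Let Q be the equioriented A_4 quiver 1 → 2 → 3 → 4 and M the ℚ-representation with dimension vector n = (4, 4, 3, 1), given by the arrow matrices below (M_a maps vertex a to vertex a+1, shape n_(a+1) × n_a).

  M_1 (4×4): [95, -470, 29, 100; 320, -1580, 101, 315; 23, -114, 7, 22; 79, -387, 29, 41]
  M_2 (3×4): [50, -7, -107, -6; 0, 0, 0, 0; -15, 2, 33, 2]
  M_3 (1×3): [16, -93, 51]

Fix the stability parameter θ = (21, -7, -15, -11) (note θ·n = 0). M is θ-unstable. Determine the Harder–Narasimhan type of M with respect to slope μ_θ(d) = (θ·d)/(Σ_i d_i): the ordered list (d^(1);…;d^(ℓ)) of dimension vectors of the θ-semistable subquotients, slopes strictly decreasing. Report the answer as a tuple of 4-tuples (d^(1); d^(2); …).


Via rank(M_{q-1}∘⋯∘M_p): M ≅ I[1,1], I[1,2], I[1,3], I[1,4], I[2,2], I[3,3].
μ_θ-semistable layers: μ^(1)=21; μ^(2)=7; μ^(3)=-1/3; μ^(4)=-3; μ^(5)=-7; μ^(6)=-15

((1, 0, 0, 0); (1, 1, 0, 0); (1, 1, 1, 0); (1, 1, 1, 1); (0, 1, 0, 0); (0, 0, 1, 0))


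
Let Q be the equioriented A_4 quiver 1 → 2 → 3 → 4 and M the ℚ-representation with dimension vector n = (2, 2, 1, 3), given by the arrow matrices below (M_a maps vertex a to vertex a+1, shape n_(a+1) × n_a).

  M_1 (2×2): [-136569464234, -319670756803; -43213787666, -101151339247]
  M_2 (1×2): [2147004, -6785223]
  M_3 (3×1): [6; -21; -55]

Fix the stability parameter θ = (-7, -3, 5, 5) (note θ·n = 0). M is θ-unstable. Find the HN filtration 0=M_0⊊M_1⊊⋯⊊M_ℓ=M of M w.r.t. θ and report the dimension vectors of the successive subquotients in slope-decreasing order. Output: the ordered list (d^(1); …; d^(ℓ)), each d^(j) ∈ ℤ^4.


Interval decomposition of M: I[1,1], I[1,4], I[2,2], I[4,4]^2.
HN type (ℓ=3): μ^(1)=5; μ^(2)=-3; μ^(3)=-7

((0, 0, 1, 3); (0, 2, 0, 0); (2, 0, 0, 0))


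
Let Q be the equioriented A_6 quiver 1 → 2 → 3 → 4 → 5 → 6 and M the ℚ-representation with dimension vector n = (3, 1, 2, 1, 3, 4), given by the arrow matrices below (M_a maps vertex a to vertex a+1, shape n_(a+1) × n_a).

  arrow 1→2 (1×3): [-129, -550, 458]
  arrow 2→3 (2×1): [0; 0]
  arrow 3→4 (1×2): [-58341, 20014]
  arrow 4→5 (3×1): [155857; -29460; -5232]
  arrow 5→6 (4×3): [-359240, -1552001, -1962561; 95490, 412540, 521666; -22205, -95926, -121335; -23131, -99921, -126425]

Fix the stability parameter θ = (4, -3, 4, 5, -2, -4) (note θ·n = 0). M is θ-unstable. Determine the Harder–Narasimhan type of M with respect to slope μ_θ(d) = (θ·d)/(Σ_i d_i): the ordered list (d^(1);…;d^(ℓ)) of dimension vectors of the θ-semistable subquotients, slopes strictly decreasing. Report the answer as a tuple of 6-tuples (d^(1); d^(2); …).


Interval decomposition of M: I[1,1]^2, I[1,2], I[3,3], I[3,6], I[5,6]^2, I[6,6].
HN type (ℓ=5): μ^(1)=4; μ^(2)=3/4; μ^(3)=1/2; μ^(4)=-3; μ^(5)=-4

((2, 0, 1, 0, 0, 0); (0, 0, 1, 1, 1, 1); (1, 1, 0, 0, 0, 0); (0, 0, 0, 0, 2, 2); (0, 0, 0, 0, 0, 1))


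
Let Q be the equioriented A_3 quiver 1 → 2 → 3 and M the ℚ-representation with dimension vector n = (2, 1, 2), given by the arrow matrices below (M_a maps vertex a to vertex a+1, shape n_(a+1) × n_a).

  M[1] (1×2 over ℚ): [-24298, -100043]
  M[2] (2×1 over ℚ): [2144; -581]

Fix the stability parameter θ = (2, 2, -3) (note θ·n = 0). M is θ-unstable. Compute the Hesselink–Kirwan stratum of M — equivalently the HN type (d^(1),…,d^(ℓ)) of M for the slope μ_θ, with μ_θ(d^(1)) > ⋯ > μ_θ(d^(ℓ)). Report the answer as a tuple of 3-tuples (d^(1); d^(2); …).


Interval decomposition of M: I[1,1], I[1,3], I[3,3].
HN type (ℓ=3): μ^(1)=2; μ^(2)=1/3; μ^(3)=-3

((1, 0, 0); (1, 1, 1); (0, 0, 1))


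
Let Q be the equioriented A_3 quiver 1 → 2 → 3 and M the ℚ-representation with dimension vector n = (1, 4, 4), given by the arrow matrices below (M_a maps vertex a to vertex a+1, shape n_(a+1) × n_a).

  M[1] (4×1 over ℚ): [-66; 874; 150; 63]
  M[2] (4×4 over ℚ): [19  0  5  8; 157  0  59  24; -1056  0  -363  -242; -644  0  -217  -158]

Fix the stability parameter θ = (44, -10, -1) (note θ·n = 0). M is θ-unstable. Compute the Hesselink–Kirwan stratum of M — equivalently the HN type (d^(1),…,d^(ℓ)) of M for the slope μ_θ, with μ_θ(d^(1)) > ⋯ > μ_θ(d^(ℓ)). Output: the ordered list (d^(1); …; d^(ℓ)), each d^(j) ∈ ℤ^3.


Via rank(M_{q-1}∘⋯∘M_p): M ≅ I[1,2], I[2,2], I[2,3]^2, I[3,3]^2.
μ_θ-semistable layers: μ^(1)=17; μ^(2)=-1; μ^(3)=-10

((1, 1, 0); (0, 0, 4); (0, 3, 0))


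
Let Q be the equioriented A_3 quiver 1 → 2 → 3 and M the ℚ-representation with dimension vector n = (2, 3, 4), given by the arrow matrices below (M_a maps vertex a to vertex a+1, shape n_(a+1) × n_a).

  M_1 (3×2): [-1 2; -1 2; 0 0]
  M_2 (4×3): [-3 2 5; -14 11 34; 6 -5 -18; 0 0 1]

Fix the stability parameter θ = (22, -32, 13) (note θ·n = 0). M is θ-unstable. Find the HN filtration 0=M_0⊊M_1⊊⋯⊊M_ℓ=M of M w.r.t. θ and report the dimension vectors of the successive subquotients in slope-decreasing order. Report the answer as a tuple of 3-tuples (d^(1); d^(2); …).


Via rank(M_{q-1}∘⋯∘M_p): M ≅ I[1,1], I[1,3], I[2,3]^2, I[3,3].
μ_θ-semistable layers: μ^(1)=22; μ^(2)=13; μ^(3)=-5; μ^(4)=-32

((1, 0, 0); (0, 0, 4); (1, 1, 0); (0, 2, 0))


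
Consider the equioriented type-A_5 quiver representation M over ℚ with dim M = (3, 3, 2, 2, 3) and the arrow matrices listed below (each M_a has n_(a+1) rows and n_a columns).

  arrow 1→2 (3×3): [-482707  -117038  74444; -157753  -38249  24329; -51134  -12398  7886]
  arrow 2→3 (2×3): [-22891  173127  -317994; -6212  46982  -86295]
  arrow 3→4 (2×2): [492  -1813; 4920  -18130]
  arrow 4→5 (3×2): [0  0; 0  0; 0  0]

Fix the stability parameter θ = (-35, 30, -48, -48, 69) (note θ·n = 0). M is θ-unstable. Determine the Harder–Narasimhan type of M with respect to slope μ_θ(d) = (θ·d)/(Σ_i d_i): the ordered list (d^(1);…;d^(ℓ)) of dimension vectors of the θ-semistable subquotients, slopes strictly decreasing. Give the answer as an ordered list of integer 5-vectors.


Via rank(M_{q-1}∘⋯∘M_p): M ≅ I[1,1], I[1,2], I[1,3], I[2,4], I[4,4], I[5,5]^3.
μ_θ-semistable layers: μ^(1)=69; μ^(2)=30; μ^(3)=-9; μ^(4)=-22; μ^(5)=-35; μ^(6)=-48

((0, 0, 0, 0, 3); (0, 1, 0, 0, 0); (0, 1, 1, 0, 0); (0, 1, 1, 1, 0); (3, 0, 0, 0, 0); (0, 0, 0, 1, 0))


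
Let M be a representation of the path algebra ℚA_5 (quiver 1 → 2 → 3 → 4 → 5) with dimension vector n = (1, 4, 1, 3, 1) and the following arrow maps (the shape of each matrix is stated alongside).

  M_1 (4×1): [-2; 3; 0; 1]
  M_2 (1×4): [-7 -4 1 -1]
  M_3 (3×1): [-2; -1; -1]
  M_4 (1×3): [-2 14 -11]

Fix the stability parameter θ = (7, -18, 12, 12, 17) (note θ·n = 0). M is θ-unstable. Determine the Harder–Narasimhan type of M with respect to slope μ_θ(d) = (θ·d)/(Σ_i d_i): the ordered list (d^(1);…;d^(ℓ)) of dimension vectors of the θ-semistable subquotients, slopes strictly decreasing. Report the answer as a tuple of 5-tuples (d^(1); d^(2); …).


Barcode: M ≅ I[1,5], I[2,2]^3, I[4,4]^2. HN layers by μ_θ (4 steps, strictly decreasing):
  μ^(1)=17; μ^(2)=12; μ^(3)=-11/2; μ^(4)=-18

((0, 0, 0, 0, 1); (0, 0, 1, 3, 0); (1, 1, 0, 0, 0); (0, 3, 0, 0, 0))


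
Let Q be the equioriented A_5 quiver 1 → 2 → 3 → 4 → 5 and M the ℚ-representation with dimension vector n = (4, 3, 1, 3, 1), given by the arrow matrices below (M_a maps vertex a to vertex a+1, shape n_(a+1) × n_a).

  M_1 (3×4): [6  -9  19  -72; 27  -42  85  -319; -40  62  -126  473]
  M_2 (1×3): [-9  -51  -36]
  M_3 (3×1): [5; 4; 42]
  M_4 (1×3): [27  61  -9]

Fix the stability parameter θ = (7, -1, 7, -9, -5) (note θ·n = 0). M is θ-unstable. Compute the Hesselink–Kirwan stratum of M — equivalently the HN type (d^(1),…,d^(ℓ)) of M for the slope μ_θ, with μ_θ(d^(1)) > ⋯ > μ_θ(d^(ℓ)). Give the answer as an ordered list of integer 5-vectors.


Barcode: M ≅ I[1,1], I[1,2]^2, I[1,5], I[4,4]^2. HN layers by μ_θ (4 steps, strictly decreasing):
  μ^(1)=7; μ^(2)=3; μ^(3)=-1/5; μ^(4)=-9

((1, 0, 0, 0, 0); (2, 2, 0, 0, 0); (1, 1, 1, 1, 1); (0, 0, 0, 2, 0))


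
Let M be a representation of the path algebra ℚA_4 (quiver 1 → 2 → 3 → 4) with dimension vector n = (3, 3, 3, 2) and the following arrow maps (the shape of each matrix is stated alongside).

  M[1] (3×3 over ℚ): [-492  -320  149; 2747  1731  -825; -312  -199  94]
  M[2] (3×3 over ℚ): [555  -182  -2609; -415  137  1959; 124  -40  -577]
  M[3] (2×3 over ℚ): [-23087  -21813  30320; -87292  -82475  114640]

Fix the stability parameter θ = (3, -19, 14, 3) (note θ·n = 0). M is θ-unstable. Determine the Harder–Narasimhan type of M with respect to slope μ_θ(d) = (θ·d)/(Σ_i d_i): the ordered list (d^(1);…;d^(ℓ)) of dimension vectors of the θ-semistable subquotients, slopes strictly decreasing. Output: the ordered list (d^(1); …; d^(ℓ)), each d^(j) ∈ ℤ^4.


Barcode: M ≅ I[1,3], I[1,4]^2. HN layers by μ_θ (3 steps, strictly decreasing):
  μ^(1)=14; μ^(2)=17/2; μ^(3)=-8

((0, 0, 1, 0); (0, 0, 2, 2); (3, 3, 0, 0))


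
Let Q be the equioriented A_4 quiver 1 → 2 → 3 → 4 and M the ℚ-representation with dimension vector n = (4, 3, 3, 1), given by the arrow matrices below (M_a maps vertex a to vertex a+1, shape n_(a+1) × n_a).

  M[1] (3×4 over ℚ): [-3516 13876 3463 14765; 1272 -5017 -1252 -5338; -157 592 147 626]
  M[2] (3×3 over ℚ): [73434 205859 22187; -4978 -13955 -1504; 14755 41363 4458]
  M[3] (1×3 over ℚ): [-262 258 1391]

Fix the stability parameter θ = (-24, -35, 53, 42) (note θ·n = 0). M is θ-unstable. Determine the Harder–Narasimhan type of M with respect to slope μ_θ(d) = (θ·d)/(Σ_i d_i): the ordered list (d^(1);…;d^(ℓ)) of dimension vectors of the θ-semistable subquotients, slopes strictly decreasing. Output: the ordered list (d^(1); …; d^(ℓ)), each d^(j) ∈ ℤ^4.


Interval decomposition of M: I[1,1], I[1,3]^2, I[1,4].
HN type (ℓ=4): μ^(1)=53; μ^(2)=95/2; μ^(3)=-24; μ^(4)=-59/2

((0, 0, 2, 0); (0, 0, 1, 1); (1, 0, 0, 0); (3, 3, 0, 0))


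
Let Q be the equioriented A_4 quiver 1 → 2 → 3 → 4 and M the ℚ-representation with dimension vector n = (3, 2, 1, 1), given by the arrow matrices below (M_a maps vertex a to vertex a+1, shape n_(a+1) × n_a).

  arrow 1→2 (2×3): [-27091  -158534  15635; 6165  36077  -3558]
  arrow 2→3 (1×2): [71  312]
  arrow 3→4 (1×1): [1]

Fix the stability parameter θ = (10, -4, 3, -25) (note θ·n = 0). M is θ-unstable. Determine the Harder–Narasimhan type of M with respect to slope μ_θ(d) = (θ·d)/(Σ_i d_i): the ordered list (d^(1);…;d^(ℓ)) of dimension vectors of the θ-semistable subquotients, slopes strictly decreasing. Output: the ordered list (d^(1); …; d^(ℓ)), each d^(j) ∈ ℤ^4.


Barcode: M ≅ I[1,1], I[1,2], I[1,4]. HN layers by μ_θ (3 steps, strictly decreasing):
  μ^(1)=10; μ^(2)=3; μ^(3)=-4

((1, 0, 0, 0); (1, 1, 0, 0); (1, 1, 1, 1))


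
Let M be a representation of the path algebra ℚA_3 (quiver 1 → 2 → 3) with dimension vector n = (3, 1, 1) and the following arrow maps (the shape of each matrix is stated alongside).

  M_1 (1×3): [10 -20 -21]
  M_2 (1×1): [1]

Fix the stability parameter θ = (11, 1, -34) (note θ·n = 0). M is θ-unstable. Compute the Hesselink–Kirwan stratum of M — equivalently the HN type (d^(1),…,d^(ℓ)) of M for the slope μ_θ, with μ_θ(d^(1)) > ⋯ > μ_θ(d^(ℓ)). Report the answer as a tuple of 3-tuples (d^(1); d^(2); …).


Barcode: M ≅ I[1,1]^2, I[1,3]. HN layers by μ_θ (2 steps, strictly decreasing):
  μ^(1)=11; μ^(2)=-22/3

((2, 0, 0); (1, 1, 1))


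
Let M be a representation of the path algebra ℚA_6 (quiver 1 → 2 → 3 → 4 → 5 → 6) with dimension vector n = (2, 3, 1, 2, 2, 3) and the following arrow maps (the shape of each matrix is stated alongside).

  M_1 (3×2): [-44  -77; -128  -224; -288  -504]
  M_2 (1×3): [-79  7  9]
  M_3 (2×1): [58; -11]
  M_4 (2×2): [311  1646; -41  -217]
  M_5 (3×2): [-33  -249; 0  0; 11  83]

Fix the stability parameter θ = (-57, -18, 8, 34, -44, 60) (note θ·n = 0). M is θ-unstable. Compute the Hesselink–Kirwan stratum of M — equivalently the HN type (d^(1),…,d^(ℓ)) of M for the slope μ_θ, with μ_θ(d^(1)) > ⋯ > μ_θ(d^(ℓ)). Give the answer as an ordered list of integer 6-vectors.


Interval decomposition of M: I[1,1], I[1,6], I[2,2]^2, I[4,5], I[6,6]^2.
HN type (ℓ=5): μ^(1)=60; μ^(2)=-2/3; μ^(3)=-5; μ^(4)=-18; μ^(5)=-57

((0, 0, 0, 0, 0, 3); (0, 0, 1, 1, 1, 0); (0, 0, 0, 1, 1, 0); (0, 3, 0, 0, 0, 0); (2, 0, 0, 0, 0, 0))


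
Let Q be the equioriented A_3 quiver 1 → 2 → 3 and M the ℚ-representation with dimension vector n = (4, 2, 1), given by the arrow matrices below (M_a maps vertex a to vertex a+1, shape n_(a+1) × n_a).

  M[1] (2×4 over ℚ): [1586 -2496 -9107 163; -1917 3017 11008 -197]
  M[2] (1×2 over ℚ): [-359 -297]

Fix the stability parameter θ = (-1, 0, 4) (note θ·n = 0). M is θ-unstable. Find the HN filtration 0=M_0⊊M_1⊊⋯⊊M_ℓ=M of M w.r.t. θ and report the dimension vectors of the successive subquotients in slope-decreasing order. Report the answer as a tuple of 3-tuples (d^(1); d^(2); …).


Barcode: M ≅ I[1,1]^2, I[1,2], I[1,3]. HN layers by μ_θ (3 steps, strictly decreasing):
  μ^(1)=4; μ^(2)=0; μ^(3)=-1

((0, 0, 1); (0, 2, 0); (4, 0, 0))


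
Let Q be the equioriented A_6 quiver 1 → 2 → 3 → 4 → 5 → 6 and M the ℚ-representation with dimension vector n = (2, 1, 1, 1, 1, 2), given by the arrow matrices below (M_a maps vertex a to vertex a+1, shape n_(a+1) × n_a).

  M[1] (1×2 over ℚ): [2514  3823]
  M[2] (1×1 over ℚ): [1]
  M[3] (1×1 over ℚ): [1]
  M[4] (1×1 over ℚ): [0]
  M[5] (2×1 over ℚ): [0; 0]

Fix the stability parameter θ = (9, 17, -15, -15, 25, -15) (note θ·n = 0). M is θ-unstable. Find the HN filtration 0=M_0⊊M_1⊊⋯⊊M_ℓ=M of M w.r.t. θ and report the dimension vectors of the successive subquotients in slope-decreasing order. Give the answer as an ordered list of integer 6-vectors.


Barcode: M ≅ I[1,1], I[1,4], I[5,5], I[6,6]^2. HN layers by μ_θ (4 steps, strictly decreasing):
  μ^(1)=25; μ^(2)=9; μ^(3)=-1; μ^(4)=-15

((0, 0, 0, 0, 1, 0); (1, 0, 0, 0, 0, 0); (1, 1, 1, 1, 0, 0); (0, 0, 0, 0, 0, 2))


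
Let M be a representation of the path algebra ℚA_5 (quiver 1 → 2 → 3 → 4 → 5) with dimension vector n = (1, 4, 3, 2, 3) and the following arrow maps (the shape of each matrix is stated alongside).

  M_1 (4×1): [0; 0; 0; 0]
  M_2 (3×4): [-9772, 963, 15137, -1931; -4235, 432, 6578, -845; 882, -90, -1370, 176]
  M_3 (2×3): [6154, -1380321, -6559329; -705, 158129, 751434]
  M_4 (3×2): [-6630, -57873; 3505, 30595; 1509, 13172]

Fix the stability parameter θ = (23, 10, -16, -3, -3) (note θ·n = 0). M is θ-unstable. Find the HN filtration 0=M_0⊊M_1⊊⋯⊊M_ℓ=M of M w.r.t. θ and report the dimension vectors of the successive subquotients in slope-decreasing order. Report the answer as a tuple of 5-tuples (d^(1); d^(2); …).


Via rank(M_{q-1}∘⋯∘M_p): M ≅ I[1,1], I[2,2]^2, I[2,5]^2, I[3,3], I[5,5].
μ_θ-semistable layers: μ^(1)=23; μ^(2)=10; μ^(3)=-3; μ^(4)=-16

((1, 0, 0, 0, 0); (0, 2, 0, 0, 0); (0, 2, 2, 2, 3); (0, 0, 1, 0, 0))


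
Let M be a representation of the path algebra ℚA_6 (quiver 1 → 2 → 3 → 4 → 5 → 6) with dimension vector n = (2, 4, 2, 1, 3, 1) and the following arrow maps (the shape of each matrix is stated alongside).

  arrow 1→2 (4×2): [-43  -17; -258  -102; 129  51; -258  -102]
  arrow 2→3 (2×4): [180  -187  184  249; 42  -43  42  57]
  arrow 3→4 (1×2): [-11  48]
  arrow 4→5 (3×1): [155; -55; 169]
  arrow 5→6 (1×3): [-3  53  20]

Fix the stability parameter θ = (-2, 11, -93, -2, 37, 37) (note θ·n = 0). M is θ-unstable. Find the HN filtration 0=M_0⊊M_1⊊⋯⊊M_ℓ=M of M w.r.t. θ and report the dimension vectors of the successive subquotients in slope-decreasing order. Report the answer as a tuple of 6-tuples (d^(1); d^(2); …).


Interval decomposition of M: I[1,1], I[1,2], I[2,2], I[2,3], I[2,5], I[5,5], I[5,6].
HN type (ℓ=4): μ^(1)=37; μ^(2)=11; μ^(3)=-2; μ^(4)=-41

((0, 0, 0, 0, 3, 1); (0, 2, 0, 0, 0, 0); (2, 0, 0, 1, 0, 0); (0, 2, 2, 0, 0, 0))


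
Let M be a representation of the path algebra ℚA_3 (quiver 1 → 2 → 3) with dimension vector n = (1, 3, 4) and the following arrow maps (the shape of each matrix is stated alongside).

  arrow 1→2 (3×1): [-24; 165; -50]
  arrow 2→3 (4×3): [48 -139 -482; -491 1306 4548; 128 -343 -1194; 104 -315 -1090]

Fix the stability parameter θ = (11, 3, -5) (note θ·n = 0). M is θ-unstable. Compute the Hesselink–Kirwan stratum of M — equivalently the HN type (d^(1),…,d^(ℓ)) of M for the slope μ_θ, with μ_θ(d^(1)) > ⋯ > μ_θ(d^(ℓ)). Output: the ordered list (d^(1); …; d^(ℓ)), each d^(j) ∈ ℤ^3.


Interval decomposition of M: I[1,3], I[2,2], I[2,3], I[3,3]^2.
HN type (ℓ=3): μ^(1)=3; μ^(2)=-1; μ^(3)=-5

((1, 2, 1); (0, 1, 1); (0, 0, 2))


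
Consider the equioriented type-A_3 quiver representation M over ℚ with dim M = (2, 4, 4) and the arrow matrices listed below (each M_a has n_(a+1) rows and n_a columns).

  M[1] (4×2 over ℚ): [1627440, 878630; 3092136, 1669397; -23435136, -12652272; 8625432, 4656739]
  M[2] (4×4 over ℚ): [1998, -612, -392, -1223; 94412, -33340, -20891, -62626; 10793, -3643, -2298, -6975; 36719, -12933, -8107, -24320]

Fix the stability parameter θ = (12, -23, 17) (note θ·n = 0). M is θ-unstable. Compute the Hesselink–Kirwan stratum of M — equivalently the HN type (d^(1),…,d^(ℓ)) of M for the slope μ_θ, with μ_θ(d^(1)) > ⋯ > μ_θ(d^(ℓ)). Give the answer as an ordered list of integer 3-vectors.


Via rank(M_{q-1}∘⋯∘M_p): M ≅ I[1,1], I[1,3], I[2,3]^3.
μ_θ-semistable layers: μ^(1)=17; μ^(2)=12; μ^(3)=-11/2; μ^(4)=-23

((0, 0, 4); (1, 0, 0); (1, 1, 0); (0, 3, 0))


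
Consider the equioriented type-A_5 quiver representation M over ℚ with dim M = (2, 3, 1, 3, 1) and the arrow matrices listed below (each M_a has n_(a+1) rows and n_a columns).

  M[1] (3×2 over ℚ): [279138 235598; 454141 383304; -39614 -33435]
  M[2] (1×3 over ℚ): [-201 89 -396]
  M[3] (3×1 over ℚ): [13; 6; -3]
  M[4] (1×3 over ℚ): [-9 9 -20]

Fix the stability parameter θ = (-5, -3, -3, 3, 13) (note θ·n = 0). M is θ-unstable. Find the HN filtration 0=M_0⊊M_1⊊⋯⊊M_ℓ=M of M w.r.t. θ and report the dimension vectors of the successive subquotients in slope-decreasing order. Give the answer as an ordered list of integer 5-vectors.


Interval decomposition of M: I[1,2], I[1,5], I[2,2], I[4,4]^2.
HN type (ℓ=4): μ^(1)=13; μ^(2)=3; μ^(3)=-3; μ^(4)=-5

((0, 0, 0, 0, 1); (0, 0, 0, 3, 0); (0, 3, 1, 0, 0); (2, 0, 0, 0, 0))


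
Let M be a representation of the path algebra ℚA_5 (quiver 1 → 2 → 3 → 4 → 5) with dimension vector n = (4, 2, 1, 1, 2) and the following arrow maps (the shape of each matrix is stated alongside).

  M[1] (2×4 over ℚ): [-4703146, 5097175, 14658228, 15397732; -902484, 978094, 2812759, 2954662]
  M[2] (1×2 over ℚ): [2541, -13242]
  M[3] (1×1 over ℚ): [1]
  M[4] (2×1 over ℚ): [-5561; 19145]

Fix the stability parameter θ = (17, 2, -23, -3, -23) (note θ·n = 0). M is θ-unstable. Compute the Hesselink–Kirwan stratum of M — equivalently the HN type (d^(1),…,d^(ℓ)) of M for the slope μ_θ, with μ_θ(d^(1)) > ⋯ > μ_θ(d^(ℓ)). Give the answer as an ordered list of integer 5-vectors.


Via rank(M_{q-1}∘⋯∘M_p): M ≅ I[1,1]^2, I[1,2], I[1,5], I[5,5].
μ_θ-semistable layers: μ^(1)=17; μ^(2)=19/2; μ^(3)=-6; μ^(4)=-23

((2, 0, 0, 0, 0); (1, 1, 0, 0, 0); (1, 1, 1, 1, 1); (0, 0, 0, 0, 1))


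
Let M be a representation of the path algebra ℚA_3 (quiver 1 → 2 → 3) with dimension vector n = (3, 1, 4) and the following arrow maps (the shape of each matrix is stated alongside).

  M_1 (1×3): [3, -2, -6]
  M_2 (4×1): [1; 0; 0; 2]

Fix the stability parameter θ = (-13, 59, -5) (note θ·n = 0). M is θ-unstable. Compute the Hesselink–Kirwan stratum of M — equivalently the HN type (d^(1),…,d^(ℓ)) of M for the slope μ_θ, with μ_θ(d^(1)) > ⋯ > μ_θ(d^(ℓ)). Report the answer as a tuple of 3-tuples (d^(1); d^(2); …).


Barcode: M ≅ I[1,1]^2, I[1,3], I[3,3]^3. HN layers by μ_θ (3 steps, strictly decreasing):
  μ^(1)=27; μ^(2)=-5; μ^(3)=-13

((0, 1, 1); (0, 0, 3); (3, 0, 0))


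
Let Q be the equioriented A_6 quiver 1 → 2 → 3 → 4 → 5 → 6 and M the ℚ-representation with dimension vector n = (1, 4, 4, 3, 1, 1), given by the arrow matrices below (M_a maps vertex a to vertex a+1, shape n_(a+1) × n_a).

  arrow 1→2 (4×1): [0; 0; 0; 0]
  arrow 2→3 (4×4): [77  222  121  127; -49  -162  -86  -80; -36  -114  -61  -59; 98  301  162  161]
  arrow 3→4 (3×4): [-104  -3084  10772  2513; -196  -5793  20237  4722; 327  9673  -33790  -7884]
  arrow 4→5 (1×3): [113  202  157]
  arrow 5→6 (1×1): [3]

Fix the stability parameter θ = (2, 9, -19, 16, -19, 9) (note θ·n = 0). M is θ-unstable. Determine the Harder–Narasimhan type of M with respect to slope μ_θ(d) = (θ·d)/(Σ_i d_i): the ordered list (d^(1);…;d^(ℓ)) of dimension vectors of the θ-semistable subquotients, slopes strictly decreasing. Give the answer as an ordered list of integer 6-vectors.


Barcode: M ≅ I[1,1], I[2,2], I[2,4]^2, I[2,6], I[3,3]. HN layers by μ_θ (6 steps, strictly decreasing):
  μ^(1)=16; μ^(2)=9; μ^(3)=2; μ^(4)=-3/2; μ^(5)=-5; μ^(6)=-19

((0, 0, 0, 2, 0, 0); (0, 1, 0, 0, 0, 1); (1, 0, 0, 0, 0, 0); (0, 0, 0, 1, 1, 0); (0, 3, 3, 0, 0, 0); (0, 0, 1, 0, 0, 0))


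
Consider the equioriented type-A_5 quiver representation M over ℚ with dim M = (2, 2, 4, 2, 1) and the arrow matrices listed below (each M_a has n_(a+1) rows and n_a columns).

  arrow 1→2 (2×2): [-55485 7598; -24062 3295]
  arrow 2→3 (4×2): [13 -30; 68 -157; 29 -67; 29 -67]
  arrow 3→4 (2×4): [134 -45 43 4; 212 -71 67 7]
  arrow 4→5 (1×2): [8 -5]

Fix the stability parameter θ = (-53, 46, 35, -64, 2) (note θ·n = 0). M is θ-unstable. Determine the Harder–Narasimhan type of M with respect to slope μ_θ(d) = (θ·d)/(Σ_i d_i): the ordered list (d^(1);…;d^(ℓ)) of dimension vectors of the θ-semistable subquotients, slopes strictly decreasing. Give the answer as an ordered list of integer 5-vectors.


Interval decomposition of M: I[1,4], I[1,5], I[3,3]^2.
HN type (ℓ=4): μ^(1)=35; μ^(2)=17/3; μ^(3)=19/4; μ^(4)=-53

((0, 0, 2, 0, 0); (0, 1, 1, 1, 0); (0, 1, 1, 1, 1); (2, 0, 0, 0, 0))


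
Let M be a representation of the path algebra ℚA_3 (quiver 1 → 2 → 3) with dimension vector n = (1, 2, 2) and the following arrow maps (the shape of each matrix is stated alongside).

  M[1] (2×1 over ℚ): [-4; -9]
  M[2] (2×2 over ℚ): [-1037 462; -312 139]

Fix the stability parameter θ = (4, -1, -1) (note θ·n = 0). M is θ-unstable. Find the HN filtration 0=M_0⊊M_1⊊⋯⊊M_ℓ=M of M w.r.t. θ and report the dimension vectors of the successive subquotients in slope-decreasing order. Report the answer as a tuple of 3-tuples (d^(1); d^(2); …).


Via rank(M_{q-1}∘⋯∘M_p): M ≅ I[1,3], I[2,3].
μ_θ-semistable layers: μ^(1)=2/3; μ^(2)=-1

((1, 1, 1); (0, 1, 1))


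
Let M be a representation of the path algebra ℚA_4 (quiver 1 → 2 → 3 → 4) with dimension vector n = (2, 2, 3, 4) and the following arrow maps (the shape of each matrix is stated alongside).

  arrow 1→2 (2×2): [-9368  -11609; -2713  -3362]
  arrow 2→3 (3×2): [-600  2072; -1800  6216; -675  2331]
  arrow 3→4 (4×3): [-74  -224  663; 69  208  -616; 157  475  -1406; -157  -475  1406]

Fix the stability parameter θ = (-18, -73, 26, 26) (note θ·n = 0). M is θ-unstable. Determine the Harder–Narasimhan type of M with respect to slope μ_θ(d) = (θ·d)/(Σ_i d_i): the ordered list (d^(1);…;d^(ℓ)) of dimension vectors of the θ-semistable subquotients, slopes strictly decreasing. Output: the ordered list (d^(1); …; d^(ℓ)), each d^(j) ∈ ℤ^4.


Via rank(M_{q-1}∘⋯∘M_p): M ≅ I[1,2], I[1,4], I[3,4]^2, I[4,4].
μ_θ-semistable layers: μ^(1)=26; μ^(2)=-91/2

((0, 0, 3, 4); (2, 2, 0, 0))


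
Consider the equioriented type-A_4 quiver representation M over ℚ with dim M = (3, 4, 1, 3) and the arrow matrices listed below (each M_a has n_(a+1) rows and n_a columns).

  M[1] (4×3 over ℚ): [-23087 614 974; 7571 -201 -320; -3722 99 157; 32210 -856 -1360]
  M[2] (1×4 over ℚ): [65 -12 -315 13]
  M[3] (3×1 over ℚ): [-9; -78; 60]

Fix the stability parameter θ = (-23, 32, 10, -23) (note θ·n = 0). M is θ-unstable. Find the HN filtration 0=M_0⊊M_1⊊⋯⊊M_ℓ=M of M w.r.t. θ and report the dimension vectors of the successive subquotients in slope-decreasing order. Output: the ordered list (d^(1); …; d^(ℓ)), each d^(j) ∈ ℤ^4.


Via rank(M_{q-1}∘⋯∘M_p): M ≅ I[1,2]^2, I[1,4], I[2,2], I[4,4]^2.
μ_θ-semistable layers: μ^(1)=32; μ^(2)=19/3; μ^(3)=-23

((0, 3, 0, 0); (0, 1, 1, 1); (3, 0, 0, 2))


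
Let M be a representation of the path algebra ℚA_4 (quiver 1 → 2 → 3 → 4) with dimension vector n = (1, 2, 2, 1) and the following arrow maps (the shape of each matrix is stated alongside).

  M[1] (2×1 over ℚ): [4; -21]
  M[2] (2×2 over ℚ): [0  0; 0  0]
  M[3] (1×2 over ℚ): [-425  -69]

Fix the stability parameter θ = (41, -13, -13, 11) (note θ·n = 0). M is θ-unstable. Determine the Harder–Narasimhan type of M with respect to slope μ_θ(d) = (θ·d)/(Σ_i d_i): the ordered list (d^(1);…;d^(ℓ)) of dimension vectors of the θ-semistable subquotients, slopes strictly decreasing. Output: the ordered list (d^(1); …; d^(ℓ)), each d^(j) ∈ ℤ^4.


Barcode: M ≅ I[1,2], I[2,2], I[3,3], I[3,4]. HN layers by μ_θ (3 steps, strictly decreasing):
  μ^(1)=14; μ^(2)=11; μ^(3)=-13

((1, 1, 0, 0); (0, 0, 0, 1); (0, 1, 2, 0))


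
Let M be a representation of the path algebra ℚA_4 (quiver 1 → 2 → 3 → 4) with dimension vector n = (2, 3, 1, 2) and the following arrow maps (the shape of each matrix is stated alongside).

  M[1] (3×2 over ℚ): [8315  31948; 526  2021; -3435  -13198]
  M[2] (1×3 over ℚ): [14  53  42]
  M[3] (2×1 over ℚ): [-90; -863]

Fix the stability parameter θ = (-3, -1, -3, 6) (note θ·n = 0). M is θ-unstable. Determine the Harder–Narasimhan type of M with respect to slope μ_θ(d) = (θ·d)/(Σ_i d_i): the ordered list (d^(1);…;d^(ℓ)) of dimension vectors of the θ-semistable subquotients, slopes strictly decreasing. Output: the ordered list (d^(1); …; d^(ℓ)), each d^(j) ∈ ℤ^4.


Barcode: M ≅ I[1,2], I[1,4], I[2,2], I[4,4]. HN layers by μ_θ (4 steps, strictly decreasing):
  μ^(1)=6; μ^(2)=-1; μ^(3)=-2; μ^(4)=-3

((0, 0, 0, 2); (0, 2, 0, 0); (0, 1, 1, 0); (2, 0, 0, 0))


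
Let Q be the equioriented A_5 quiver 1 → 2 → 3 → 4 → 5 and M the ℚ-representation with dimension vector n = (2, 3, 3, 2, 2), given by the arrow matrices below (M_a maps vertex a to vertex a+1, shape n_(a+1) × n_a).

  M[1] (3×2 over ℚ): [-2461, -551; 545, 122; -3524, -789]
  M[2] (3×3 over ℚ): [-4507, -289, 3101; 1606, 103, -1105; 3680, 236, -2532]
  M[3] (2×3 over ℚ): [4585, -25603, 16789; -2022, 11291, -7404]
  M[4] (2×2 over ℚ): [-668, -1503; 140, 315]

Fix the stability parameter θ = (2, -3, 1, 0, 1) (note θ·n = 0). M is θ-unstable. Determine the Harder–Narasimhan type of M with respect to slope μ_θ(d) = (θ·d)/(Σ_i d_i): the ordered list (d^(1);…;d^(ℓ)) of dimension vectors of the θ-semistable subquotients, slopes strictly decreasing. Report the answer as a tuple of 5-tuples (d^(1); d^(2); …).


Via rank(M_{q-1}∘⋯∘M_p): M ≅ I[1,2], I[1,5], I[2,4], I[3,3], I[5,5].
μ_θ-semistable layers: μ^(1)=1; μ^(2)=1/2; μ^(3)=-1/2; μ^(4)=-3

((0, 0, 1, 0, 2); (0, 0, 2, 2, 0); (2, 2, 0, 0, 0); (0, 1, 0, 0, 0))


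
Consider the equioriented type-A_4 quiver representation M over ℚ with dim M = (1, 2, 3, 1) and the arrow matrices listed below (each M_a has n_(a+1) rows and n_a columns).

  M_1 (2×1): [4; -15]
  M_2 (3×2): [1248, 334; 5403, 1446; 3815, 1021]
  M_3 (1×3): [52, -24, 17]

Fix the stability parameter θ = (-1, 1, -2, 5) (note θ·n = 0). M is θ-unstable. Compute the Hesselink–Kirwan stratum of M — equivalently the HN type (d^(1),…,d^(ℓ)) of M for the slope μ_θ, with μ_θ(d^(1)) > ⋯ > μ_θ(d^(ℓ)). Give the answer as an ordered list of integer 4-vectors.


Barcode: M ≅ I[1,4], I[2,3], I[3,3]. HN layers by μ_θ (4 steps, strictly decreasing):
  μ^(1)=5; μ^(2)=-1/2; μ^(3)=-1; μ^(4)=-2

((0, 0, 0, 1); (0, 2, 2, 0); (1, 0, 0, 0); (0, 0, 1, 0))


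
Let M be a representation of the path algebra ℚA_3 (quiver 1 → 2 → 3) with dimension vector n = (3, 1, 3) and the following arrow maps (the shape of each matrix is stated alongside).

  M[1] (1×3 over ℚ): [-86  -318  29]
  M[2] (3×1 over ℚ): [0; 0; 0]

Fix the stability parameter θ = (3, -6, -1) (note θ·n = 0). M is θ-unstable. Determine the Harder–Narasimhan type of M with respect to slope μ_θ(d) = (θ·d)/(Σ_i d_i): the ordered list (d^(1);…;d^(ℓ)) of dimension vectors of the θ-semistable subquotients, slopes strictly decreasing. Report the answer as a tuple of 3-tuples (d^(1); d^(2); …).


Barcode: M ≅ I[1,1]^2, I[1,2], I[3,3]^3. HN layers by μ_θ (3 steps, strictly decreasing):
  μ^(1)=3; μ^(2)=-1; μ^(3)=-3/2

((2, 0, 0); (0, 0, 3); (1, 1, 0))


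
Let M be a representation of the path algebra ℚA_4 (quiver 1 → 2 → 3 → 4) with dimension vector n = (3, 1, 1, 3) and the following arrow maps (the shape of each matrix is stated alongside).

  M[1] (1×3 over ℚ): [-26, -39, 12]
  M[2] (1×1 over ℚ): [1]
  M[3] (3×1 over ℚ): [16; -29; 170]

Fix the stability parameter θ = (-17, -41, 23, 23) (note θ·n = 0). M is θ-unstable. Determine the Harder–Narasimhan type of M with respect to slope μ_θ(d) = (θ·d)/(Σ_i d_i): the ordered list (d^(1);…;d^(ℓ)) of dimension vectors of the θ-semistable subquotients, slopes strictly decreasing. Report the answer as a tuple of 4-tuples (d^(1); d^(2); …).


Via rank(M_{q-1}∘⋯∘M_p): M ≅ I[1,1]^2, I[1,4], I[4,4]^2.
μ_θ-semistable layers: μ^(1)=23; μ^(2)=-17; μ^(3)=-29

((0, 0, 1, 3); (2, 0, 0, 0); (1, 1, 0, 0))
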